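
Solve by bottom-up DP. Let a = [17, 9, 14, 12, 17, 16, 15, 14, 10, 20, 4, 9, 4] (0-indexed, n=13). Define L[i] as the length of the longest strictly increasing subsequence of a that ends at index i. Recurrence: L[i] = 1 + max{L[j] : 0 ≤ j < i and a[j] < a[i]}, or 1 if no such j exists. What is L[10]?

1

   i    0    1    2    3    4    5    6    7    8    9   10   11   12
a[i]   17    9   14   12   17   16   15   14   10   20    4    9    4
L[i]    1    1    2    2    3    3    3    3    2    4    1    2    1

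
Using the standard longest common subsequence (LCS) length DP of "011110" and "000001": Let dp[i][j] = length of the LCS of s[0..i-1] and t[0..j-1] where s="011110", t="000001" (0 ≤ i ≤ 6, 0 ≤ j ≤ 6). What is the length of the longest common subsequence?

2

   ''  0  0  0  0  0  1
''  0  0  0  0  0  0  0
 0  0  1  1  1  1  1  1
 1  0  1  1  1  1  1  2
 1  0  1  1  1  1  1  2
 1  0  1  1  1  1  1  2
 1  0  1  1  1  1  1  2
 0  0  1  2  2  2  2  2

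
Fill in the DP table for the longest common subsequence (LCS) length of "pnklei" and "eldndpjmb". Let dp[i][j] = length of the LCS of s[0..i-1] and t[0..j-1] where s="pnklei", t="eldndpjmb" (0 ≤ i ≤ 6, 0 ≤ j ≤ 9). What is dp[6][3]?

   ''  e  l  d  n  d  p  j  m  b
''  0  0  0  0  0  0  0  0  0  0
 p  0  0  0  0  0  0  1  1  1  1
 n  0  0  0  0  1  1  1  1  1  1
 k  0  0  0  0  1  1  1  1  1  1
 l  0  0  1  1  1  1  1  1  1  1
 e  0  1  1  1  1  1  1  1  1  1
 i  0  1  1  1  1  1  1  1  1  1

1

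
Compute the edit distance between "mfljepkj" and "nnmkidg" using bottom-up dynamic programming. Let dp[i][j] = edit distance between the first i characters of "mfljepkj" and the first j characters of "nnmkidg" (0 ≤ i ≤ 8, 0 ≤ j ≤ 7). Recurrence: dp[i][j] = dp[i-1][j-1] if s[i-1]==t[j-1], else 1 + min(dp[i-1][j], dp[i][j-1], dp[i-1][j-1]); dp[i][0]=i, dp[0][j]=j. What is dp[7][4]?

6

   ''  n  n  m  k  i  d  g
''  0  1  2  3  4  5  6  7
 m  1  1  2  2  3  4  5  6
 f  2  2  2  3  3  4  5  6
 l  3  3  3  3  4  4  5  6
 j  4  4  4  4  4  5  5  6
 e  5  5  5  5  5  5  6  6
 p  6  6  6  6  6  6  6  7
 k  7  7  7  7  6  7  7  7
 j  8  8  8  8  7  7  8  8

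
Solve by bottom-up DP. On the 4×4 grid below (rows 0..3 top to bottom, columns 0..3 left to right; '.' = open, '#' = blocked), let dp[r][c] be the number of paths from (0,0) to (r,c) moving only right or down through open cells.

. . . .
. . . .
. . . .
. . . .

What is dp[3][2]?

r\c   0   1   2   3
  0   1   1   1   1
  1   1   2   3   4
  2   1   3   6  10
  3   1   4  10  20

10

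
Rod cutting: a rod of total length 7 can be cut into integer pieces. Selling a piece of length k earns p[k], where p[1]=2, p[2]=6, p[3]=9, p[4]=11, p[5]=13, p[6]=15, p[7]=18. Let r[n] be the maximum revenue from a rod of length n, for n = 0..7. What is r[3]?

   n    0    1    2    3    4    5    6    7
r[n]    0    2    6    9   12   15   18   21

9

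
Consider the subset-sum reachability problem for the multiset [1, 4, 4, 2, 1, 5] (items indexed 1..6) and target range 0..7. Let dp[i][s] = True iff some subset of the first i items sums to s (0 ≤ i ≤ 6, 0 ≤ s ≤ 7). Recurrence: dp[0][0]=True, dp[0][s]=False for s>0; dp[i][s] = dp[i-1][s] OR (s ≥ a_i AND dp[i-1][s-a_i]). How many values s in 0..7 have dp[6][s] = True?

8

i\s   0   1   2   3   4   5   6   7
  0   T   F   F   F   F   F   F   F
  1   T   T   F   F   F   F   F   F
  2   T   T   F   F   T   T   F   F
  3   T   T   F   F   T   T   F   F
  4   T   T   T   T   T   T   T   T
  5   T   T   T   T   T   T   T   T
  6   T   T   T   T   T   T   T   T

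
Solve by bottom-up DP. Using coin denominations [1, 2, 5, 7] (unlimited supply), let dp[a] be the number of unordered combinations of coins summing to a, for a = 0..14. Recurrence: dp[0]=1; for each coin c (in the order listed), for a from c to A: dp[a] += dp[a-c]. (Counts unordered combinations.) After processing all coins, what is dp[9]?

after  coin     0     1     2     3     4     5     6     7     8     9    10    11    12    13    14
          1     1     1     1     1     1     1     1     1     1     1     1     1     1     1     1
          2     1     1     2     2     3     3     4     4     5     5     6     6     7     7     8
          5     1     1     2     2     3     4     5     6     7     8    10    11    13    14    16
          7     1     1     2     2     3     4     5     7     8    10    12    14    17    19    23

10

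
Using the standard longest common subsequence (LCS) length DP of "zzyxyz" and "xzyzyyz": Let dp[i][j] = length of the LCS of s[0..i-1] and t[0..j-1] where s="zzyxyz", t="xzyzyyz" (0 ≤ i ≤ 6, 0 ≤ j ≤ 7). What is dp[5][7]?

   ''  x  z  y  z  y  y  z
''  0  0  0  0  0  0  0  0
 z  0  0  1  1  1  1  1  1
 z  0  0  1  1  2  2  2  2
 y  0  0  1  2  2  3  3  3
 x  0  1  1  2  2  3  3  3
 y  0  1  1  2  2  3  4  4
 z  0  1  2  2  3  3  4  5

4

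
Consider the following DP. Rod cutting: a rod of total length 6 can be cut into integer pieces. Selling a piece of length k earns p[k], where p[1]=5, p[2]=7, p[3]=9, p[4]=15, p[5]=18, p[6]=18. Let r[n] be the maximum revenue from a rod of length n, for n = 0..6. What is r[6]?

30

   n    0    1    2    3    4    5    6
r[n]    0    5   10   15   20   25   30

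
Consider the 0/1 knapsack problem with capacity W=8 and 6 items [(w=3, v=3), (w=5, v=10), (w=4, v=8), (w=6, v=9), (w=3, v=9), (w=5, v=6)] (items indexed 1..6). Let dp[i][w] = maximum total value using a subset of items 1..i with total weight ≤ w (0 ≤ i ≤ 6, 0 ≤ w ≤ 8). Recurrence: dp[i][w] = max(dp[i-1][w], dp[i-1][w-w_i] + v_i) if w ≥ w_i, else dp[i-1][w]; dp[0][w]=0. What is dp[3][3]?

3

i\w   0   1   2   3   4   5   6   7   8
  0   0   0   0   0   0   0   0   0   0
  1   0   0   0   3   3   3   3   3   3
  2   0   0   0   3   3  10  10  10  13
  3   0   0   0   3   8  10  10  11  13
  4   0   0   0   3   8  10  10  11  13
  5   0   0   0   9   9  10  12  17  19
  6   0   0   0   9   9  10  12  17  19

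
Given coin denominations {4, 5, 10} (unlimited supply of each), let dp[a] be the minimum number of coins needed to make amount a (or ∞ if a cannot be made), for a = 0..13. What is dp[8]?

 a  0  1  2  3  4  5  6  7  8  9 10 11 12 13
dp  0  -  -  -  1  1  -  -  2  2  1  -  3  3
(- denotes ∞ / unreachable)

2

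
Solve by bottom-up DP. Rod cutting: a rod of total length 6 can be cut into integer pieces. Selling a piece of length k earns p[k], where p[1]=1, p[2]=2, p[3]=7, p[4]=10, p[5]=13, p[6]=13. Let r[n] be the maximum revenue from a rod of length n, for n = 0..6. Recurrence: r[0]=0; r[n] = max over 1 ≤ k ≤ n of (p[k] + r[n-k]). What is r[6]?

14

   n    0    1    2    3    4    5    6
r[n]    0    1    2    7   10   13   14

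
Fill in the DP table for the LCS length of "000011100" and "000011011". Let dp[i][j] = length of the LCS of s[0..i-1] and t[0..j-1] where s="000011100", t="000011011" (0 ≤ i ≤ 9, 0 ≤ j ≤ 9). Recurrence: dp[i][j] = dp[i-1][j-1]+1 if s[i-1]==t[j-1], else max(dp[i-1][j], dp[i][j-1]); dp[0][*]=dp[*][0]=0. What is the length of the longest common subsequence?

7

   ''  0  0  0  0  1  1  0  1  1
''  0  0  0  0  0  0  0  0  0  0
 0  0  1  1  1  1  1  1  1  1  1
 0  0  1  2  2  2  2  2  2  2  2
 0  0  1  2  3  3  3  3  3  3  3
 0  0  1  2  3  4  4  4  4  4  4
 1  0  1  2  3  4  5  5  5  5  5
 1  0  1  2  3  4  5  6  6  6  6
 1  0  1  2  3  4  5  6  6  7  7
 0  0  1  2  3  4  5  6  7  7  7
 0  0  1  2  3  4  5  6  7  7  7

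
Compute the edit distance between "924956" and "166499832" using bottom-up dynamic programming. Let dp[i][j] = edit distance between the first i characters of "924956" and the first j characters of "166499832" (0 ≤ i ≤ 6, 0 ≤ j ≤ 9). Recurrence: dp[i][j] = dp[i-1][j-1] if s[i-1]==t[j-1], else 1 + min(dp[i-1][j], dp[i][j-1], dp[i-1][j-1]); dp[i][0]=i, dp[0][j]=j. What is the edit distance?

7

   ''  1  6  6  4  9  9  8  3  2
''  0  1  2  3  4  5  6  7  8  9
 9  1  1  2  3  4  4  5  6  7  8
 2  2  2  2  3  4  5  5  6  7  7
 4  3  3  3  3  3  4  5  6  7  8
 9  4  4  4  4  4  3  4  5  6  7
 5  5  5  5  5  5  4  4  5  6  7
 6  6  6  5  5  6  5  5  5  6  7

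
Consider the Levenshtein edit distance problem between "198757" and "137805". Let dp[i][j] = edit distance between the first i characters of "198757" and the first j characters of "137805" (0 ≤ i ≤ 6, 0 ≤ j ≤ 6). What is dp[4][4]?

   ''  1  3  7  8  0  5
''  0  1  2  3  4  5  6
 1  1  0  1  2  3  4  5
 9  2  1  1  2  3  4  5
 8  3  2  2  2  2  3  4
 7  4  3  3  2  3  3  4
 5  5  4  4  3  3  4  3
 7  6  5  5  4  4  4  4

3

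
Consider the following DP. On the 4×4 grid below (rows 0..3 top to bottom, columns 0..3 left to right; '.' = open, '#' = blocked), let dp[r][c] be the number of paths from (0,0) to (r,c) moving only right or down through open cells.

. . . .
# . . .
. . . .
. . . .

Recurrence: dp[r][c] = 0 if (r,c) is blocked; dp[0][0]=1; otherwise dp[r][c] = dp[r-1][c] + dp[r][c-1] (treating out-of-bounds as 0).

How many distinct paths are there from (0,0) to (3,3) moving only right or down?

10

r\c   0   1   2   3
  0   1   1   1   1
  1   0   1   2   3
  2   0   1   3   6
  3   0   1   4  10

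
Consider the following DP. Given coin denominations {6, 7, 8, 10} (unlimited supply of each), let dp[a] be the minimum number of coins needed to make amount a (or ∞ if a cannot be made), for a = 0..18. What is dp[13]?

2

 a  0  1  2  3  4  5  6  7  8  9 10 11 12 13 14 15 16 17 18
dp  0  -  -  -  -  -  1  1  1  -  1  -  2  2  2  2  2  2  2
(- denotes ∞ / unreachable)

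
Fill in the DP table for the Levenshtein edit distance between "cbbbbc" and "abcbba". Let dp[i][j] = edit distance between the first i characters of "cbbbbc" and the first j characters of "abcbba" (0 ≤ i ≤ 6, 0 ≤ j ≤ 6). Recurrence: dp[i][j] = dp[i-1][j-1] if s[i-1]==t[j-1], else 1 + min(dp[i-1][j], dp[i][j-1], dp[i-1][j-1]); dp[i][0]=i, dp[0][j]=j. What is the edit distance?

   ''  a  b  c  b  b  a
''  0  1  2  3  4  5  6
 c  1  1  2  2  3  4  5
 b  2  2  1  2  2  3  4
 b  3  3  2  2  2  2  3
 b  4  4  3  3  2  2  3
 b  5  5  4  4  3  2  3
 c  6  6  5  4  4  3  3

3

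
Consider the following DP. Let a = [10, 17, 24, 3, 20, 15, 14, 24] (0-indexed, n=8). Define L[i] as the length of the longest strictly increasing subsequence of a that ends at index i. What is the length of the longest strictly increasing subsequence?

4

   i    0    1    2    3    4    5    6    7
a[i]   10   17   24    3   20   15   14   24
L[i]    1    2    3    1    3    2    2    4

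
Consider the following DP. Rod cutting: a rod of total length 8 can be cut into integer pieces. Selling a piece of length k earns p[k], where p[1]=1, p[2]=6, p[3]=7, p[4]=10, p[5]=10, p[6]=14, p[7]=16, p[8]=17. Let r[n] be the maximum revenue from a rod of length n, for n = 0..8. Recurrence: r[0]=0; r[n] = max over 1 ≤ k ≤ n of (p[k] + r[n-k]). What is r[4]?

12

   n    0    1    2    3    4    5    6    7    8
r[n]    0    1    6    7   12   13   18   19   24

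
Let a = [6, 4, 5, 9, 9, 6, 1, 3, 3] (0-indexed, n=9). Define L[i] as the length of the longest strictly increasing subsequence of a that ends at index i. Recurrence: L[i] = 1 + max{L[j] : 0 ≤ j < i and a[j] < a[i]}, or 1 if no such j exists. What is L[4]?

   i    0    1    2    3    4    5    6    7    8
a[i]    6    4    5    9    9    6    1    3    3
L[i]    1    1    2    3    3    3    1    2    2

3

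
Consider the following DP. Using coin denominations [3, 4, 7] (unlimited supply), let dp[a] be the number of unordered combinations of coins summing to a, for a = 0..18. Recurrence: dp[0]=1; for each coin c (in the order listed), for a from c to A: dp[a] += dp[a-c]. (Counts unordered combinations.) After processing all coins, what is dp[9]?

after  coin     0     1     2     3     4     5     6     7     8     9    10    11    12    13    14    15    16    17    18
          3     1     0     0     1     0     0     1     0     0     1     0     0     1     0     0     1     0     0     1
          4     1     0     0     1     1     0     1     1     1     1     1     1     2     1     1     2     2     1     2
          7     1     0     0     1     1     0     1     2     1     1     2     2     2     2     3     3     3     3     4

1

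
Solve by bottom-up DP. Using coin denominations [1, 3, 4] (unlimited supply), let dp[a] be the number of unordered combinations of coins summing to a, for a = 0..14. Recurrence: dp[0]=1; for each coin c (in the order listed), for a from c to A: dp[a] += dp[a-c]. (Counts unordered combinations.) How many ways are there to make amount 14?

after  coin     0     1     2     3     4     5     6     7     8     9    10    11    12    13    14
          1     1     1     1     1     1     1     1     1     1     1     1     1     1     1     1
          3     1     1     1     2     2     2     3     3     3     4     4     4     5     5     5
          4     1     1     1     2     3     3     4     5     6     7     8     9    11    12    13

13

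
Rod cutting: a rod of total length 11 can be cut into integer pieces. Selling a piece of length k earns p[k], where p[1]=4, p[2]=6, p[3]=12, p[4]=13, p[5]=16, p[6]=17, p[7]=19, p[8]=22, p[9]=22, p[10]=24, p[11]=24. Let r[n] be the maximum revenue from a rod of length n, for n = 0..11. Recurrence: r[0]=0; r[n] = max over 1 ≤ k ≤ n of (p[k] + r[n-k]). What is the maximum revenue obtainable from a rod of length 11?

44

   n    0    1    2    3    4    5    6    7    8    9   10   11
r[n]    0    4    8   12   16   20   24   28   32   36   40   44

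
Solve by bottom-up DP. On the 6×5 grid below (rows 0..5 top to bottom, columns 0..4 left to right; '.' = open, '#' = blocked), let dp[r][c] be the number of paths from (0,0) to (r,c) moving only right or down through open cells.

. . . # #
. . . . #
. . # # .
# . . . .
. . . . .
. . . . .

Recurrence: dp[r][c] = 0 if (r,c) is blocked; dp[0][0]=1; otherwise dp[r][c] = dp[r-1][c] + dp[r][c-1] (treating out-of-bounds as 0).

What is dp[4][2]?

6

r\c   0   1   2   3   4
  0   1   1   1   0   0
  1   1   2   3   3   0
  2   1   3   0   0   0
  3   0   3   3   3   3
  4   0   3   6   9  12
  5   0   3   9  18  30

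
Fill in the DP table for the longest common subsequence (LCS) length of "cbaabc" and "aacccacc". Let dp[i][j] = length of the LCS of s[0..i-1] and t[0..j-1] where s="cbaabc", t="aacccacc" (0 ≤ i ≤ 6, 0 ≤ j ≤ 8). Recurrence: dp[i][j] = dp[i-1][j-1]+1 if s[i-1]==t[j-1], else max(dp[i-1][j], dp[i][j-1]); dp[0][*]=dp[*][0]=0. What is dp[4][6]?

   ''  a  a  c  c  c  a  c  c
''  0  0  0  0  0  0  0  0  0
 c  0  0  0  1  1  1  1  1  1
 b  0  0  0  1  1  1  1  1  1
 a  0  1  1  1  1  1  2  2  2
 a  0  1  2  2  2  2  2  2  2
 b  0  1  2  2  2  2  2  2  2
 c  0  1  2  3  3  3  3  3  3

2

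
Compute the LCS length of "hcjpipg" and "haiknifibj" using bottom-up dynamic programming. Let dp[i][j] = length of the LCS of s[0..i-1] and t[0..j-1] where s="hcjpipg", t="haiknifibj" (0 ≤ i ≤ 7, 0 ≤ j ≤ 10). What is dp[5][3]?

   ''  h  a  i  k  n  i  f  i  b  j
''  0  0  0  0  0  0  0  0  0  0  0
 h  0  1  1  1  1  1  1  1  1  1  1
 c  0  1  1  1  1  1  1  1  1  1  1
 j  0  1  1  1  1  1  1  1  1  1  2
 p  0  1  1  1  1  1  1  1  1  1  2
 i  0  1  1  2  2  2  2  2  2  2  2
 p  0  1  1  2  2  2  2  2  2  2  2
 g  0  1  1  2  2  2  2  2  2  2  2

2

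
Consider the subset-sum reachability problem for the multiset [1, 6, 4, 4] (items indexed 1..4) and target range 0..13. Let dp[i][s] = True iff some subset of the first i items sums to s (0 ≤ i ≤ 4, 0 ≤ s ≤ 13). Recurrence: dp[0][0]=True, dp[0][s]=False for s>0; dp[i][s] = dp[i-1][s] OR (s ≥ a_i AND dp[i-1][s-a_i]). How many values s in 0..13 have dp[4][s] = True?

i\s   0   1   2   3   4   5   6   7   8   9  10  11  12  13
  0   T   F   F   F   F   F   F   F   F   F   F   F   F   F
  1   T   T   F   F   F   F   F   F   F   F   F   F   F   F
  2   T   T   F   F   F   F   T   T   F   F   F   F   F   F
  3   T   T   F   F   T   T   T   T   F   F   T   T   F   F
  4   T   T   F   F   T   T   T   T   T   T   T   T   F   F

10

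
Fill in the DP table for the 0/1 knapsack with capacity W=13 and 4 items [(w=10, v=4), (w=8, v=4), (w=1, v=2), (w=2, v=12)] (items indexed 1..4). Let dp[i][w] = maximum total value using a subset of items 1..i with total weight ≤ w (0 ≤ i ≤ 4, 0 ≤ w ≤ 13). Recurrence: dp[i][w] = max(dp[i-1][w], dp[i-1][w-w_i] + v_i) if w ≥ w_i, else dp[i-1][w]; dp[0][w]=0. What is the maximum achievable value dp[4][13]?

18

i\w   0   1   2   3   4   5   6   7   8   9  10  11  12  13
  0   0   0   0   0   0   0   0   0   0   0   0   0   0   0
  1   0   0   0   0   0   0   0   0   0   0   4   4   4   4
  2   0   0   0   0   0   0   0   0   4   4   4   4   4   4
  3   0   2   2   2   2   2   2   2   4   6   6   6   6   6
  4   0   2  12  14  14  14  14  14  14  14  16  18  18  18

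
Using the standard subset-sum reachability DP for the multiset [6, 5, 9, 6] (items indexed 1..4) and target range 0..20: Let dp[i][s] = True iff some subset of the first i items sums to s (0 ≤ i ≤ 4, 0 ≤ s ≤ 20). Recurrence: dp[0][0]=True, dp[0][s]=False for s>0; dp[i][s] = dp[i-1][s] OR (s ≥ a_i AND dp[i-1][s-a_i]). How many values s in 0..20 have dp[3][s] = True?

8

i\s   0   1   2   3   4   5   6   7   8   9  10  11  12  13  14  15  16  17  18  19  20
  0   T   F   F   F   F   F   F   F   F   F   F   F   F   F   F   F   F   F   F   F   F
  1   T   F   F   F   F   F   T   F   F   F   F   F   F   F   F   F   F   F   F   F   F
  2   T   F   F   F   F   T   T   F   F   F   F   T   F   F   F   F   F   F   F   F   F
  3   T   F   F   F   F   T   T   F   F   T   F   T   F   F   T   T   F   F   F   F   T
  4   T   F   F   F   F   T   T   F   F   T   F   T   T   F   T   T   F   T   F   F   T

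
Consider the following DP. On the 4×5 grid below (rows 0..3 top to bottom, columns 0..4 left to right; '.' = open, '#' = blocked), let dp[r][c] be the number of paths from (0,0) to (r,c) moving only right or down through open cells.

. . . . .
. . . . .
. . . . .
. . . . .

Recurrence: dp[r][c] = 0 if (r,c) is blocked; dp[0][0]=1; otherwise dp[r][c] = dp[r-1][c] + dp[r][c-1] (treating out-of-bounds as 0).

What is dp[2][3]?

10

r\c   0   1   2   3   4
  0   1   1   1   1   1
  1   1   2   3   4   5
  2   1   3   6  10  15
  3   1   4  10  20  35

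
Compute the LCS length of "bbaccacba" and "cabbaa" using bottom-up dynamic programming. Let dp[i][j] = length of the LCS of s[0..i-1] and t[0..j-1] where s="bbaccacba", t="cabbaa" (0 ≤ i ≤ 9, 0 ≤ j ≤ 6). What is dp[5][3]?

   ''  c  a  b  b  a  a
''  0  0  0  0  0  0  0
 b  0  0  0  1  1  1  1
 b  0  0  0  1  2  2  2
 a  0  0  1  1  2  3  3
 c  0  1  1  1  2  3  3
 c  0  1  1  1  2  3  3
 a  0  1  2  2  2  3  4
 c  0  1  2  2  2  3  4
 b  0  1  2  3  3  3  4
 a  0  1  2  3  3  4  4

1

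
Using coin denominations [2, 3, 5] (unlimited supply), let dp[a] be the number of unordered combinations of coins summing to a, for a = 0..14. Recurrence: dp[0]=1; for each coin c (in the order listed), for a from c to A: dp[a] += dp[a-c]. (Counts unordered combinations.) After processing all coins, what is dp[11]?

after  coin     0     1     2     3     4     5     6     7     8     9    10    11    12    13    14
          2     1     0     1     0     1     0     1     0     1     0     1     0     1     0     1
          3     1     0     1     1     1     1     2     1     2     2     2     2     3     2     3
          5     1     0     1     1     1     2     2     2     3     3     4     4     5     5     6

4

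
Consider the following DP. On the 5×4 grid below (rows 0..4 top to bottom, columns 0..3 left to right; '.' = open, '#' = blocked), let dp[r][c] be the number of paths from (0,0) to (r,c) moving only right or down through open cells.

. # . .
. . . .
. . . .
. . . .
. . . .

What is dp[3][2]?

6

r\c   0   1   2   3
  0   1   0   0   0
  1   1   1   1   1
  2   1   2   3   4
  3   1   3   6  10
  4   1   4  10  20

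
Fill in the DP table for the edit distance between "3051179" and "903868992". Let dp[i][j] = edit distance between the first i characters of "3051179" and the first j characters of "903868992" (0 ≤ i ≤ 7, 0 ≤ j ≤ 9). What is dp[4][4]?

3

   ''  9  0  3  8  6  8  9  9  2
''  0  1  2  3  4  5  6  7  8  9
 3  1  1  2  2  3  4  5  6  7  8
 0  2  2  1  2  3  4  5  6  7  8
 5  3  3  2  2  3  4  5  6  7  8
 1  4  4  3  3  3  4  5  6  7  8
 1  5  5  4  4  4  4  5  6  7  8
 7  6  6  5  5  5  5  5  6  7  8
 9  7  6  6  6  6  6  6  5  6  7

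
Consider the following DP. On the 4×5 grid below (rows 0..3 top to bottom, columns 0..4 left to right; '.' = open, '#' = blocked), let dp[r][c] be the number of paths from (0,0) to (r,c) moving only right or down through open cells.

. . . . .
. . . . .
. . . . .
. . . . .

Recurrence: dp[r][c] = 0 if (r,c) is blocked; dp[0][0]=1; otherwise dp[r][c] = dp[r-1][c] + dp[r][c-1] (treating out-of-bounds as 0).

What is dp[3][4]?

35

r\c   0   1   2   3   4
  0   1   1   1   1   1
  1   1   2   3   4   5
  2   1   3   6  10  15
  3   1   4  10  20  35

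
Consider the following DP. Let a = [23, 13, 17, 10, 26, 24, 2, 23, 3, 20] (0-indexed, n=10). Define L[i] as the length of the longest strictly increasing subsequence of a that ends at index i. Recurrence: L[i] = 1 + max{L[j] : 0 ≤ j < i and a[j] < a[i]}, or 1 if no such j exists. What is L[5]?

3

   i    0    1    2    3    4    5    6    7    8    9
a[i]   23   13   17   10   26   24    2   23    3   20
L[i]    1    1    2    1    3    3    1    3    2    3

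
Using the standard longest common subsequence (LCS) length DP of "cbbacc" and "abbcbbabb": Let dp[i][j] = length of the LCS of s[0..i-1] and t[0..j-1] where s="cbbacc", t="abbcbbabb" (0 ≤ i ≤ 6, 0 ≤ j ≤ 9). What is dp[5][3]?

2

   ''  a  b  b  c  b  b  a  b  b
''  0  0  0  0  0  0  0  0  0  0
 c  0  0  0  0  1  1  1  1  1  1
 b  0  0  1  1  1  2  2  2  2  2
 b  0  0  1  2  2  2  3  3  3  3
 a  0  1  1  2  2  2  3  4  4  4
 c  0  1  1  2  3  3  3  4  4  4
 c  0  1  1  2  3  3  3  4  4  4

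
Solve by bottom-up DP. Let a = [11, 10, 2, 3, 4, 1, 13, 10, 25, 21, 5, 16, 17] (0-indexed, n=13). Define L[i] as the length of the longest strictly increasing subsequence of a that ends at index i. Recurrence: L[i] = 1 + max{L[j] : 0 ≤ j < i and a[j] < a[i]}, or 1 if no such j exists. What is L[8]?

5

   i    0    1    2    3    4    5    6    7    8    9   10   11   12
a[i]   11   10    2    3    4    1   13   10   25   21    5   16   17
L[i]    1    1    1    2    3    1    4    4    5    5    4    5    6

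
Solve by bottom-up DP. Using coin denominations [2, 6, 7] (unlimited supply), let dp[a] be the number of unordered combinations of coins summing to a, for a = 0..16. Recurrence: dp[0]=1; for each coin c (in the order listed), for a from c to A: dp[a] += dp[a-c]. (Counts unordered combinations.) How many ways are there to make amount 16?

after  coin     0     1     2     3     4     5     6     7     8     9    10    11    12    13    14    15    16
          2     1     0     1     0     1     0     1     0     1     0     1     0     1     0     1     0     1
          6     1     0     1     0     1     0     2     0     2     0     2     0     3     0     3     0     3
          7     1     0     1     0     1     0     2     1     2     1     2     1     3     2     4     2     4

4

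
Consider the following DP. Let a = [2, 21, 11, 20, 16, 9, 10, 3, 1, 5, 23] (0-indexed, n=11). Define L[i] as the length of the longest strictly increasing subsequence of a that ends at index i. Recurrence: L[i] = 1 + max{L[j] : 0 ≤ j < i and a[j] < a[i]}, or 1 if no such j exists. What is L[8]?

1

   i    0    1    2    3    4    5    6    7    8    9   10
a[i]    2   21   11   20   16    9   10    3    1    5   23
L[i]    1    2    2    3    3    2    3    2    1    3    4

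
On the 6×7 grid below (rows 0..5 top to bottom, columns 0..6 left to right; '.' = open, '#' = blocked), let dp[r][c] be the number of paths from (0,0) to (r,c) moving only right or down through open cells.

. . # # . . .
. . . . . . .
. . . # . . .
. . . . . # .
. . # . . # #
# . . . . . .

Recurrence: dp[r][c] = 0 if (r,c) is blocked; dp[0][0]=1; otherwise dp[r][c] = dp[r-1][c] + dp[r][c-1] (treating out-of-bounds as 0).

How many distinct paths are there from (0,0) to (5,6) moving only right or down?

34

r\c   0   1   2   3   4   5   6
  0   1   1   0   0   0   0   0
  1   1   2   2   2   2   2   2
  2   1   3   5   0   2   4   6
  3   1   4   9   9  11   0   6
  4   1   5   0   9  20   0   0
  5   0   5   5  14  34  34  34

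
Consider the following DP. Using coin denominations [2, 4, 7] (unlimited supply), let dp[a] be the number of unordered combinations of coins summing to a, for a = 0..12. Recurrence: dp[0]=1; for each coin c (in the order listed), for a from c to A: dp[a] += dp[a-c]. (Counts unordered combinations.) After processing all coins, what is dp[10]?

after  coin     0     1     2     3     4     5     6     7     8     9    10    11    12
          2     1     0     1     0     1     0     1     0     1     0     1     0     1
          4     1     0     1     0     2     0     2     0     3     0     3     0     4
          7     1     0     1     0     2     0     2     1     3     1     3     2     4

3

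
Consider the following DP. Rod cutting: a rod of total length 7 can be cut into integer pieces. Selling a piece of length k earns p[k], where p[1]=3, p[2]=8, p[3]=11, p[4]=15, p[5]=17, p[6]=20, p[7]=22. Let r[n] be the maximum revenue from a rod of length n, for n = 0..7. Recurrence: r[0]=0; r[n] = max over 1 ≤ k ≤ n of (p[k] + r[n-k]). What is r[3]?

11

   n    0    1    2    3    4    5    6    7
r[n]    0    3    8   11   16   19   24   27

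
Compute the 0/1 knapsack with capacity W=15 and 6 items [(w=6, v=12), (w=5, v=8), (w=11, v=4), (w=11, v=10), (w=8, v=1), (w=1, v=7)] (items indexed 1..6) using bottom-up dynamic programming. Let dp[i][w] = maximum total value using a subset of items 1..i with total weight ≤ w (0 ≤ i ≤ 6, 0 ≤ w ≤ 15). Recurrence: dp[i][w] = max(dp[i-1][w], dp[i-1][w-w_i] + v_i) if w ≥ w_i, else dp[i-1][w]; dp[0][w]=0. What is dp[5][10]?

12

i\w   0   1   2   3   4   5   6   7   8   9  10  11  12  13  14  15
  0   0   0   0   0   0   0   0   0   0   0   0   0   0   0   0   0
  1   0   0   0   0   0   0  12  12  12  12  12  12  12  12  12  12
  2   0   0   0   0   0   8  12  12  12  12  12  20  20  20  20  20
  3   0   0   0   0   0   8  12  12  12  12  12  20  20  20  20  20
  4   0   0   0   0   0   8  12  12  12  12  12  20  20  20  20  20
  5   0   0   0   0   0   8  12  12  12  12  12  20  20  20  20  20
  6   0   7   7   7   7   8  15  19  19  19  19  20  27  27  27  27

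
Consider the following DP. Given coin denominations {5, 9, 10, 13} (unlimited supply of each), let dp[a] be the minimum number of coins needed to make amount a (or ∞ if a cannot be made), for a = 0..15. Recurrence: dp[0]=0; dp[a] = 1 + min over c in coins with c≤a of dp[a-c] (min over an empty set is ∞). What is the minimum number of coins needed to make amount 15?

 a  0  1  2  3  4  5  6  7  8  9 10 11 12 13 14 15
dp  0  -  -  -  -  1  -  -  -  1  1  -  -  1  2  2
(- denotes ∞ / unreachable)

2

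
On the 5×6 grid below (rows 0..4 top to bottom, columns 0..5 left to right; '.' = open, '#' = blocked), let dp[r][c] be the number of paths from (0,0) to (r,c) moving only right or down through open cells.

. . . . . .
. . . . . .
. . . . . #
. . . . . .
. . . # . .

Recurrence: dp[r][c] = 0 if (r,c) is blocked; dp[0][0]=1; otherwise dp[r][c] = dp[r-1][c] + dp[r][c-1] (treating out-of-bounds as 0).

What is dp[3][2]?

10

r\c   0   1   2   3   4   5
  0   1   1   1   1   1   1
  1   1   2   3   4   5   6
  2   1   3   6  10  15   0
  3   1   4  10  20  35  35
  4   1   5  15   0  35  70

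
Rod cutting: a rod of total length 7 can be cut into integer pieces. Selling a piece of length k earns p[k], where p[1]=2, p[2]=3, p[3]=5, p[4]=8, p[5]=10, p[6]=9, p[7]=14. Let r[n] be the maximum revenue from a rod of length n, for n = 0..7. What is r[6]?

   n    0    1    2    3    4    5    6    7
r[n]    0    2    4    6    8   10   12   14

12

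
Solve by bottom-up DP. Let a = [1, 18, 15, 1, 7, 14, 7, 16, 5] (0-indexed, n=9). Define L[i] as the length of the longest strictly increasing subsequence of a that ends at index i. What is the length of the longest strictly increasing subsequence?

4

   i    0    1    2    3    4    5    6    7    8
a[i]    1   18   15    1    7   14    7   16    5
L[i]    1    2    2    1    2    3    2    4    2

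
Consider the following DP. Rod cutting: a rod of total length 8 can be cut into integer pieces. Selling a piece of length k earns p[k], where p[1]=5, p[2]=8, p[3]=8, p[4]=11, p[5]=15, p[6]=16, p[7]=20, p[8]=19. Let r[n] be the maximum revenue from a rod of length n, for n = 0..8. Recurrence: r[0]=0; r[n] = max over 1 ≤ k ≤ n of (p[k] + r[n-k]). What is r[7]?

35

   n    0    1    2    3    4    5    6    7    8
r[n]    0    5   10   15   20   25   30   35   40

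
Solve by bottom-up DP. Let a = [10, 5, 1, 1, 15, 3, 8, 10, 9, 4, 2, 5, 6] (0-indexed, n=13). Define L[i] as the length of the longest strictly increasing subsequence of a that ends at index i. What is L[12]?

   i    0    1    2    3    4    5    6    7    8    9   10   11   12
a[i]   10    5    1    1   15    3    8   10    9    4    2    5    6
L[i]    1    1    1    1    2    2    3    4    4    3    2    4    5

5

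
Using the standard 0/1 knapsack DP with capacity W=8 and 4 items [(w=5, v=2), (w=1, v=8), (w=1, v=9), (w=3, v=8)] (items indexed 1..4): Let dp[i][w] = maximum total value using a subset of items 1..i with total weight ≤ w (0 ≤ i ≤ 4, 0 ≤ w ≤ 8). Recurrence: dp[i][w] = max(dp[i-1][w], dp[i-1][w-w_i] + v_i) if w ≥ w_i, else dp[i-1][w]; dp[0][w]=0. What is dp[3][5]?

i\w   0   1   2   3   4   5   6   7   8
  0   0   0   0   0   0   0   0   0   0
  1   0   0   0   0   0   2   2   2   2
  2   0   8   8   8   8   8  10  10  10
  3   0   9  17  17  17  17  17  19  19
  4   0   9  17  17  17  25  25  25  25

17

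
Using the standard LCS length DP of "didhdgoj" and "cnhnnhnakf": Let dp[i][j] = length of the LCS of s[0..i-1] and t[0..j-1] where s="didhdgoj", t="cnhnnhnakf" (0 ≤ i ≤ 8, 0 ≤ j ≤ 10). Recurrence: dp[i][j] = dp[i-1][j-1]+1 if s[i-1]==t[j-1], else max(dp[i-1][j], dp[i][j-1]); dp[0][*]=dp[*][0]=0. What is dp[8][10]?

1

   ''  c  n  h  n  n  h  n  a  k  f
''  0  0  0  0  0  0  0  0  0  0  0
 d  0  0  0  0  0  0  0  0  0  0  0
 i  0  0  0  0  0  0  0  0  0  0  0
 d  0  0  0  0  0  0  0  0  0  0  0
 h  0  0  0  1  1  1  1  1  1  1  1
 d  0  0  0  1  1  1  1  1  1  1  1
 g  0  0  0  1  1  1  1  1  1  1  1
 o  0  0  0  1  1  1  1  1  1  1  1
 j  0  0  0  1  1  1  1  1  1  1  1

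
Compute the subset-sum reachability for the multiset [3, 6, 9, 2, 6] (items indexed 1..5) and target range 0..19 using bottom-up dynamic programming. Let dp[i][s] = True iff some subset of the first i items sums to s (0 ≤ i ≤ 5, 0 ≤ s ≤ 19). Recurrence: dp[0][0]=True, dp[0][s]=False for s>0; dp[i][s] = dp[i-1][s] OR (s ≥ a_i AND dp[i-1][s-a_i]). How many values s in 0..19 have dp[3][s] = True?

i\s   0   1   2   3   4   5   6   7   8   9  10  11  12  13  14  15  16  17  18  19
  0   T   F   F   F   F   F   F   F   F   F   F   F   F   F   F   F   F   F   F   F
  1   T   F   F   T   F   F   F   F   F   F   F   F   F   F   F   F   F   F   F   F
  2   T   F   F   T   F   F   T   F   F   T   F   F   F   F   F   F   F   F   F   F
  3   T   F   F   T   F   F   T   F   F   T   F   F   T   F   F   T   F   F   T   F
  4   T   F   T   T   F   T   T   F   T   T   F   T   T   F   T   T   F   T   T   F
  5   T   F   T   T   F   T   T   F   T   T   F   T   T   F   T   T   F   T   T   F

7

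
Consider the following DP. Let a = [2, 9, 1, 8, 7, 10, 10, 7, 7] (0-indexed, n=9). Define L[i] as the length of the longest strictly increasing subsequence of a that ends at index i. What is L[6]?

   i    0    1    2    3    4    5    6    7    8
a[i]    2    9    1    8    7   10   10    7    7
L[i]    1    2    1    2    2    3    3    2    2

3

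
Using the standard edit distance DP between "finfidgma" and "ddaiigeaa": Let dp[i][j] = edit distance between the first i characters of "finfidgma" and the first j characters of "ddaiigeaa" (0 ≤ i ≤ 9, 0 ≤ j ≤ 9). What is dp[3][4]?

4

   ''  d  d  a  i  i  g  e  a  a
''  0  1  2  3  4  5  6  7  8  9
 f  1  1  2  3  4  5  6  7  8  9
 i  2  2  2  3  3  4  5  6  7  8
 n  3  3  3  3  4  4  5  6  7  8
 f  4  4  4  4  4  5  5  6  7  8
 i  5  5  5  5  4  4  5  6  7  8
 d  6  5  5  6  5  5  5  6  7  8
 g  7  6  6  6  6  6  5  6  7  8
 m  8  7  7  7  7  7  6  6  7  8
 a  9  8  8  7  8  8  7  7  6  7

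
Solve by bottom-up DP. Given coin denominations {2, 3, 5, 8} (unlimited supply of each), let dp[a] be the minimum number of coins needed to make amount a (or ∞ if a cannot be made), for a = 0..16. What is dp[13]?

2

 a  0  1  2  3  4  5  6  7  8  9 10 11 12 13 14 15 16
dp  0  -  1  1  2  1  2  2  1  3  2  2  3  2  3  3  2
(- denotes ∞ / unreachable)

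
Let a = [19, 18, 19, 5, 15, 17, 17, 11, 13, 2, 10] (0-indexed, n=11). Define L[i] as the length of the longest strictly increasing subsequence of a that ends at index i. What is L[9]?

1

   i    0    1    2    3    4    5    6    7    8    9   10
a[i]   19   18   19    5   15   17   17   11   13    2   10
L[i]    1    1    2    1    2    3    3    2    3    1    2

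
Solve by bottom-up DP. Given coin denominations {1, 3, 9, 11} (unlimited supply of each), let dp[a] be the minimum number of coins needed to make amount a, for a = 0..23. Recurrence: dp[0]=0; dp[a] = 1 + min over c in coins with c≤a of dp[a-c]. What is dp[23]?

 a  0  1  2  3  4  5  6  7  8  9 10 11 12 13 14 15 16 17 18 19 20 21 22 23
dp  0  1  2  1  2  3  2  3  4  1  2  1  2  3  2  3  4  3  2  3  2  3  2  3

3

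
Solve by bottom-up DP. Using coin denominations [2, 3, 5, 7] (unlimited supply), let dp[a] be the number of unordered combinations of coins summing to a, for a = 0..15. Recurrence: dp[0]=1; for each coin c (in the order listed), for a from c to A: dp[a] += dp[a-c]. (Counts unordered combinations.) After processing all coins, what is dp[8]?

after  coin     0     1     2     3     4     5     6     7     8     9    10    11    12    13    14    15
          2     1     0     1     0     1     0     1     0     1     0     1     0     1     0     1     0
          3     1     0     1     1     1     1     2     1     2     2     2     2     3     2     3     3
          5     1     0     1     1     1     2     2     2     3     3     4     4     5     5     6     7
          7     1     0     1     1     1     2     2     3     3     4     5     5     7     7     9    10

3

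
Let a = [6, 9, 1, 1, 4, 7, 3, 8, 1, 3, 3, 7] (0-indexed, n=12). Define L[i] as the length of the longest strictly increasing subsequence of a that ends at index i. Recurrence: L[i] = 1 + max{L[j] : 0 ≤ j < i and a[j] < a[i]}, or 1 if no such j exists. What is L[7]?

   i    0    1    2    3    4    5    6    7    8    9   10   11
a[i]    6    9    1    1    4    7    3    8    1    3    3    7
L[i]    1    2    1    1    2    3    2    4    1    2    2    3

4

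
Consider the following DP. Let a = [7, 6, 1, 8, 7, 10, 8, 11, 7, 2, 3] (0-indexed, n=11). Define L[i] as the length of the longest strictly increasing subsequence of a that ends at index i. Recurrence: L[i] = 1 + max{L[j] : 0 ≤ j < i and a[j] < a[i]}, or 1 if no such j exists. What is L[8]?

2

   i    0    1    2    3    4    5    6    7    8    9   10
a[i]    7    6    1    8    7   10    8   11    7    2    3
L[i]    1    1    1    2    2    3    3    4    2    2    3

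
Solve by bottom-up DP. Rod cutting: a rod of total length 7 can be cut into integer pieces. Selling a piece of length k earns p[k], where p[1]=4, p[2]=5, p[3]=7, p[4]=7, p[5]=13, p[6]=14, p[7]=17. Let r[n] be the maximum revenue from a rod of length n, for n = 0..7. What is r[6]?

   n    0    1    2    3    4    5    6    7
r[n]    0    4    8   12   16   20   24   28

24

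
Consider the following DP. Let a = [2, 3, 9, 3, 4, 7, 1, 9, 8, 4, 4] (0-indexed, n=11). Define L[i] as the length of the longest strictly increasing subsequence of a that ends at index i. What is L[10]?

3

   i    0    1    2    3    4    5    6    7    8    9   10
a[i]    2    3    9    3    4    7    1    9    8    4    4
L[i]    1    2    3    2    3    4    1    5    5    3    3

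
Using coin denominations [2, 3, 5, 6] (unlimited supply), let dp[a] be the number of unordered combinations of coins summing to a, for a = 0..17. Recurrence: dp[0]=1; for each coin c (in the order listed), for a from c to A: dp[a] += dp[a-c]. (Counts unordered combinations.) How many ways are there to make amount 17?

after  coin     0     1     2     3     4     5     6     7     8     9    10    11    12    13    14    15    16    17
          2     1     0     1     0     1     0     1     0     1     0     1     0     1     0     1     0     1     0
          3     1     0     1     1     1     1     2     1     2     2     2     2     3     2     3     3     3     3
          5     1     0     1     1     1     2     2     2     3     3     4     4     5     5     6     7     7     8
          6     1     0     1     1     1     2     3     2     4     4     5     6     8     7    10    11    12    14

14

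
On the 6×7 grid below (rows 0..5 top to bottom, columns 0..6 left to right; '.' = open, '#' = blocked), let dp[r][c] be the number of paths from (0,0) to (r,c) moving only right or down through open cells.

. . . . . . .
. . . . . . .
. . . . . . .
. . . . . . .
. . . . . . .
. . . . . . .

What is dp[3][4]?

35

r\c   0   1   2   3   4   5   6
  0   1   1   1   1   1   1   1
  1   1   2   3   4   5   6   7
  2   1   3   6  10  15  21  28
  3   1   4  10  20  35  56  84
  4   1   5  15  35  70 126 210
  5   1   6  21  56 126 252 462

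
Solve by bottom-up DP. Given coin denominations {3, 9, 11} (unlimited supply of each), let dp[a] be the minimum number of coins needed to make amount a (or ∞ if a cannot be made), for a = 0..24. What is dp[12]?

2

 a  0  1  2  3  4  5  6  7  8  9 10 11 12 13 14 15 16 17 18 19 20 21 22 23 24
dp  0  -  -  1  -  -  2  -  -  1  -  1  2  -  2  3  -  3  2  -  2  3  2  3  4
(- denotes ∞ / unreachable)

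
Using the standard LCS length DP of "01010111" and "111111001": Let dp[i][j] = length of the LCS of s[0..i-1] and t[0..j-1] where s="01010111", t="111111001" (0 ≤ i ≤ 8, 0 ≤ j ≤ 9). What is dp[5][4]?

   ''  1  1  1  1  1  1  0  0  1
''  0  0  0  0  0  0  0  0  0  0
 0  0  0  0  0  0  0  0  1  1  1
 1  0  1  1  1  1  1  1  1  1  2
 0  0  1  1  1  1  1  1  2  2  2
 1  0  1  2  2  2  2  2  2  2  3
 0  0  1  2  2  2  2  2  3  3  3
 1  0  1  2  3  3  3  3  3  3  4
 1  0  1  2  3  4  4  4  4  4  4
 1  0  1  2  3  4  5  5  5  5  5

2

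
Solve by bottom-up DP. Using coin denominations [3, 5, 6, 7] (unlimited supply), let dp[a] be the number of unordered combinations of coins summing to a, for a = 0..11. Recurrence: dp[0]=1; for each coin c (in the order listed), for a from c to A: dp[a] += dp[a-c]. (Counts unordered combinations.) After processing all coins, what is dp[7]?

1

after  coin     0     1     2     3     4     5     6     7     8     9    10    11
          3     1     0     0     1     0     0     1     0     0     1     0     0
          5     1     0     0     1     0     1     1     0     1     1     1     1
          6     1     0     0     1     0     1     2     0     1     2     1     2
          7     1     0     0     1     0     1     2     1     1     2     2     2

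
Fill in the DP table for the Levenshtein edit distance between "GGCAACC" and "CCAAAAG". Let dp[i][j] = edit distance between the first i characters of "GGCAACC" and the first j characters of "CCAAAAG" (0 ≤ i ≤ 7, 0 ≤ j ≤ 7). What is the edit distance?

   ''  C  C  A  A  A  A  G
''  0  1  2  3  4  5  6  7
 G  1  1  2  3  4  5  6  6
 G  2  2  2  3  4  5  6  6
 C  3  2  2  3  4  5  6  7
 A  4  3  3  2  3  4  5  6
 A  5  4  4  3  2  3  4  5
 C  6  5  4  4  3  3  4  5
 C  7  6  5  5  4  4  4  5

5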